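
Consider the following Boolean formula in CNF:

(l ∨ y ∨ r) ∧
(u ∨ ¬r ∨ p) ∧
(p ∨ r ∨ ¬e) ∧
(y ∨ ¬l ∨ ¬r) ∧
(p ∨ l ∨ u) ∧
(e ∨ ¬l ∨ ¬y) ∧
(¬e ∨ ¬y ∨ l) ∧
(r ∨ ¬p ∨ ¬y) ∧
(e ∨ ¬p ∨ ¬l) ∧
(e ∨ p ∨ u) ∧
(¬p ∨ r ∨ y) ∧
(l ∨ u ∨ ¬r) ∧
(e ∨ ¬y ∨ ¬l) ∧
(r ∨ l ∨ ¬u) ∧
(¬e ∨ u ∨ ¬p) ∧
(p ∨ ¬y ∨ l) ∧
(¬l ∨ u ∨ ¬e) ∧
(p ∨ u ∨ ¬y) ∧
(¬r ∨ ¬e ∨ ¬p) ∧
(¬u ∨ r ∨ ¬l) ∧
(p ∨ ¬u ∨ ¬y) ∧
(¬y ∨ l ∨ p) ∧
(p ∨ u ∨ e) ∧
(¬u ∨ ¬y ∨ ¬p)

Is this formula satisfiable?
Yes

Yes, the formula is satisfiable.

One satisfying assignment is: e=False, p=True, u=True, r=True, y=False, l=False

Verification: With this assignment, all 24 clauses evaluate to true.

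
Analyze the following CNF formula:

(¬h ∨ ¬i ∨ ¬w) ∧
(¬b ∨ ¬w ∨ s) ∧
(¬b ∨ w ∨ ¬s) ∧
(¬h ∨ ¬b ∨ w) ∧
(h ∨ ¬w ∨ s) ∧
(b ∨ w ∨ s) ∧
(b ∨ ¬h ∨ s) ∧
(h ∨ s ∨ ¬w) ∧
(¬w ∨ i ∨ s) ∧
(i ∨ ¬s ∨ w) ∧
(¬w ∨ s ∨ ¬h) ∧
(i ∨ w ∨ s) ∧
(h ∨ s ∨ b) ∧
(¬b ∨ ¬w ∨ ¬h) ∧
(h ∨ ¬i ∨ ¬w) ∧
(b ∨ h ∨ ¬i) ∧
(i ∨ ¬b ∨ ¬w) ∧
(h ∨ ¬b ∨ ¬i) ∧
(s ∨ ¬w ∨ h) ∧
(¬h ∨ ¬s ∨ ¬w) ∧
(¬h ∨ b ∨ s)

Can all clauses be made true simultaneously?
Yes

Yes, the formula is satisfiable.

One satisfying assignment is: s=True, b=False, w=False, i=True, h=True

Verification: With this assignment, all 21 clauses evaluate to true.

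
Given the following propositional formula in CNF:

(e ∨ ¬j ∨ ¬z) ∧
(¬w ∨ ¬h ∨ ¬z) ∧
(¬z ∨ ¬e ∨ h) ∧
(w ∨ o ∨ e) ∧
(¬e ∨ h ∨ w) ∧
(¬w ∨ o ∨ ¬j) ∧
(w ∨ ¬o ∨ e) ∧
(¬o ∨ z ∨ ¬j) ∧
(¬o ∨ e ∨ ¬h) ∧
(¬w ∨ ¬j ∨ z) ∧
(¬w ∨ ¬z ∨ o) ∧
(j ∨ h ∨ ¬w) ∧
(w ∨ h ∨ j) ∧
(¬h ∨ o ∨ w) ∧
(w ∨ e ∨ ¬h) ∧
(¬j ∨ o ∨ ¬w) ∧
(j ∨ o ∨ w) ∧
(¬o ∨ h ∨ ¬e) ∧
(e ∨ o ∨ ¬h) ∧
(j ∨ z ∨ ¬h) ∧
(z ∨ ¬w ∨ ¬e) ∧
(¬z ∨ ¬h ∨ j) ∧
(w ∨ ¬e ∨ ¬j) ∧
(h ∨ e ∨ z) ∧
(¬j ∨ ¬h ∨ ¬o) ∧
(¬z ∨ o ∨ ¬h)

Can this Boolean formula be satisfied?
No

No, the formula is not satisfiable.

No assignment of truth values to the variables can make all 26 clauses true simultaneously.

The formula is UNSAT (unsatisfiable).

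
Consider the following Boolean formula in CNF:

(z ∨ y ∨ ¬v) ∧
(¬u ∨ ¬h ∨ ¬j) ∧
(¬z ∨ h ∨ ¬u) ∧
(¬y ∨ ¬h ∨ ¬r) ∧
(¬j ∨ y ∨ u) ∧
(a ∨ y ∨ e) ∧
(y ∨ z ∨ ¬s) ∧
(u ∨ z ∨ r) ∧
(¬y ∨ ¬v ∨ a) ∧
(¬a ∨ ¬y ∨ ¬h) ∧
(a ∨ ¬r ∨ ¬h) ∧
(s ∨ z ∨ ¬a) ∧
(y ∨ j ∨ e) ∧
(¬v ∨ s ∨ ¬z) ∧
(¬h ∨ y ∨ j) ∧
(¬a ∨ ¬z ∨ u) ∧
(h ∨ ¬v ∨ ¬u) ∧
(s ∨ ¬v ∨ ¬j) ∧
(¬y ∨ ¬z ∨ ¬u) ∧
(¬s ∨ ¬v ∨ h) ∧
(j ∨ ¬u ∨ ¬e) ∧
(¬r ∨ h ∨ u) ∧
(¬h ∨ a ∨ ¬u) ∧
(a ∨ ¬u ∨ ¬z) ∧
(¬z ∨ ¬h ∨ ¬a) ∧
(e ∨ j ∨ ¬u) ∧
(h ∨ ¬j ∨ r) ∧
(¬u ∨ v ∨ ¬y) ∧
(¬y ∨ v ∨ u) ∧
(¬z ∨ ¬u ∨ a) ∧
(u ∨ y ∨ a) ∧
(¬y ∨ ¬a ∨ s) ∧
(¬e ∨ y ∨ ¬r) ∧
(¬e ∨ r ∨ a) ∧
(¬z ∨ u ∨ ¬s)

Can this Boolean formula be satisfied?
No

No, the formula is not satisfiable.

No assignment of truth values to the variables can make all 35 clauses true simultaneously.

The formula is UNSAT (unsatisfiable).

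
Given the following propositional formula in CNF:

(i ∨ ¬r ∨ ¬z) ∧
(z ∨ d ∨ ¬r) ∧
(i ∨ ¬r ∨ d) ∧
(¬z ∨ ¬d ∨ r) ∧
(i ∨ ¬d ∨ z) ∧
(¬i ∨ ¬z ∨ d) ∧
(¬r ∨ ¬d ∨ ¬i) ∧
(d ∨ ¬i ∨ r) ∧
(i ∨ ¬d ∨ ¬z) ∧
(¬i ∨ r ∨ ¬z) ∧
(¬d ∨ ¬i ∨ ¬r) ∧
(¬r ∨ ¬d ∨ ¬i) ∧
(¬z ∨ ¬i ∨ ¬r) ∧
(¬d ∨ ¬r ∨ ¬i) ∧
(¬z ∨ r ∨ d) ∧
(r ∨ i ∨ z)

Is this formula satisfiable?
Yes

Yes, the formula is satisfiable.

One satisfying assignment is: r=False, i=True, d=True, z=False

Verification: With this assignment, all 16 clauses evaluate to true.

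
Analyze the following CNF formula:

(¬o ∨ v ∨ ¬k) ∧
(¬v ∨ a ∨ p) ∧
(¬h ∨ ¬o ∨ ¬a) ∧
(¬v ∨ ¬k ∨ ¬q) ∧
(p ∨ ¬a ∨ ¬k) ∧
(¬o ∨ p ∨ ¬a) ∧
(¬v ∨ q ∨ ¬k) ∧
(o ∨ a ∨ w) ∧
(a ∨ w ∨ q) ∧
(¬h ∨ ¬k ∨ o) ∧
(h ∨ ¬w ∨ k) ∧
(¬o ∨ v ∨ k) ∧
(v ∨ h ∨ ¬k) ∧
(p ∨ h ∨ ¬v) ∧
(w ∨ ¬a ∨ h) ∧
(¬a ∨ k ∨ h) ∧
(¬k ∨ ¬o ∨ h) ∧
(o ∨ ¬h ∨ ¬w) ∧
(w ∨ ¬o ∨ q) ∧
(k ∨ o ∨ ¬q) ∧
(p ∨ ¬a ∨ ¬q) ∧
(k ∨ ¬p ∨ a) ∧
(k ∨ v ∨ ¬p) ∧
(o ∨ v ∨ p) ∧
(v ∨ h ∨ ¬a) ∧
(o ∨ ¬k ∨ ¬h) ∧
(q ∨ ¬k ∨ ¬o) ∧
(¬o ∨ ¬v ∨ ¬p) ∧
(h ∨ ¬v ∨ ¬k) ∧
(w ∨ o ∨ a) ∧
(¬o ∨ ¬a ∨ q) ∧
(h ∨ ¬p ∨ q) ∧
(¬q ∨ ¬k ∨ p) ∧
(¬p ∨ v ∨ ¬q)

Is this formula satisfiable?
Yes

Yes, the formula is satisfiable.

One satisfying assignment is: h=True, a=True, v=True, q=False, w=False, p=True, k=False, o=False

Verification: With this assignment, all 34 clauses evaluate to true.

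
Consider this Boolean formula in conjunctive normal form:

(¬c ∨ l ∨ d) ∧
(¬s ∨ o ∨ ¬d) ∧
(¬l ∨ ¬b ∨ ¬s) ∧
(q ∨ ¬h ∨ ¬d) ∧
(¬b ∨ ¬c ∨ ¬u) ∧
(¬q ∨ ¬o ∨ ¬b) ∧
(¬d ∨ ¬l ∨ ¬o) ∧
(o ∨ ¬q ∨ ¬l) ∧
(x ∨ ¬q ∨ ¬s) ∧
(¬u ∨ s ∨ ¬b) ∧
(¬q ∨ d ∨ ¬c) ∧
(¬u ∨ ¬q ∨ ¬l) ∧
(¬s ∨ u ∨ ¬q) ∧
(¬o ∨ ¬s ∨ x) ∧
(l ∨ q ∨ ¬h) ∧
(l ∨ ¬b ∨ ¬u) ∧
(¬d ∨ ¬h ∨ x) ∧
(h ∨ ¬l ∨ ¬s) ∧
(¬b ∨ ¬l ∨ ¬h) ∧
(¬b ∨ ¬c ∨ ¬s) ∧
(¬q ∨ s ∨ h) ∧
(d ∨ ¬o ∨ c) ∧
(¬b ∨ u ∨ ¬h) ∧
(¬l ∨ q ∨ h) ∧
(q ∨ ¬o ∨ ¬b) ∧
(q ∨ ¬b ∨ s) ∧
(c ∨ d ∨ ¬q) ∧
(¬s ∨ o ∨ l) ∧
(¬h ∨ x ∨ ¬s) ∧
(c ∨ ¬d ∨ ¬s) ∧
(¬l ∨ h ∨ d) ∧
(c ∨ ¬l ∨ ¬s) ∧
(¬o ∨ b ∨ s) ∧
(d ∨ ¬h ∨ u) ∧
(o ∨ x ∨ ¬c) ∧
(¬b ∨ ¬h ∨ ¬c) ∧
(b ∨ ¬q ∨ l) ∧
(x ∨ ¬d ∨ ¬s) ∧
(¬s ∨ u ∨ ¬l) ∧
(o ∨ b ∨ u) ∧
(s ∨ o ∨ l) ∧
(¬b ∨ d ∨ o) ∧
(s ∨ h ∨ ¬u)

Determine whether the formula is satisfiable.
Yes

Yes, the formula is satisfiable.

One satisfying assignment is: l=False, b=False, s=True, d=True, q=False, c=True, o=True, u=True, x=True, h=False

Verification: With this assignment, all 43 clauses evaluate to true.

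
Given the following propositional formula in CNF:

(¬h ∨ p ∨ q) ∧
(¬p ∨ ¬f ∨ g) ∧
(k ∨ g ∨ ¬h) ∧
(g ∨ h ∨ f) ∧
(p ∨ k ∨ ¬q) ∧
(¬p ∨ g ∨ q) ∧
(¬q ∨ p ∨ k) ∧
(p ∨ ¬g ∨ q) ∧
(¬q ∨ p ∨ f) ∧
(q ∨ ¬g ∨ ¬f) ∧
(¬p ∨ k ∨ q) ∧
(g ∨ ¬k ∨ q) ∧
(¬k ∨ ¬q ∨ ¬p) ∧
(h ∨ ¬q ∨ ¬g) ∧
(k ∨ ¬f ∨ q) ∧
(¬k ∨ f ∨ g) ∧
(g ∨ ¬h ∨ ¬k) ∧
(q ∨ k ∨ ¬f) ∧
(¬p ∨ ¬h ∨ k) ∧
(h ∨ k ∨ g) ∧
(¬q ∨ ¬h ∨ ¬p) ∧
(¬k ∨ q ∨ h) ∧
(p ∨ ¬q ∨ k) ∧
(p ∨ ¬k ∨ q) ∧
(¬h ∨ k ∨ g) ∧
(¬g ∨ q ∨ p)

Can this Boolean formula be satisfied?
Yes

Yes, the formula is satisfiable.

One satisfying assignment is: g=True, h=True, f=False, p=True, q=False, k=True

Verification: With this assignment, all 26 clauses evaluate to true.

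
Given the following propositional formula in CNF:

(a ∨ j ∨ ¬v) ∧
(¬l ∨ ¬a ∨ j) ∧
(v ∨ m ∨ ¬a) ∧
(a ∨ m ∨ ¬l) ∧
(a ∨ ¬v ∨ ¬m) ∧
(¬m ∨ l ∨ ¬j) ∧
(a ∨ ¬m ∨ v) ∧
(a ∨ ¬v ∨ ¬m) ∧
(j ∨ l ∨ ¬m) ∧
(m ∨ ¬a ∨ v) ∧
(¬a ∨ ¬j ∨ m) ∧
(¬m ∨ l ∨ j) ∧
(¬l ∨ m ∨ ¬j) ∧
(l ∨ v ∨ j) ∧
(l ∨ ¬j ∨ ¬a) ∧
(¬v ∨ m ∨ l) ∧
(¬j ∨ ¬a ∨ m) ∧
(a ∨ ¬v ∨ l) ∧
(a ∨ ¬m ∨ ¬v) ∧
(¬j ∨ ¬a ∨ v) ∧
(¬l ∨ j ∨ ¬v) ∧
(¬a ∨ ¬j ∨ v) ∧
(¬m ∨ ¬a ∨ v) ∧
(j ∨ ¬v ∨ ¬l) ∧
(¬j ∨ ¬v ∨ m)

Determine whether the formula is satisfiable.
Yes

Yes, the formula is satisfiable.

One satisfying assignment is: l=False, j=True, v=False, m=False, a=False

Verification: With this assignment, all 25 clauses evaluate to true.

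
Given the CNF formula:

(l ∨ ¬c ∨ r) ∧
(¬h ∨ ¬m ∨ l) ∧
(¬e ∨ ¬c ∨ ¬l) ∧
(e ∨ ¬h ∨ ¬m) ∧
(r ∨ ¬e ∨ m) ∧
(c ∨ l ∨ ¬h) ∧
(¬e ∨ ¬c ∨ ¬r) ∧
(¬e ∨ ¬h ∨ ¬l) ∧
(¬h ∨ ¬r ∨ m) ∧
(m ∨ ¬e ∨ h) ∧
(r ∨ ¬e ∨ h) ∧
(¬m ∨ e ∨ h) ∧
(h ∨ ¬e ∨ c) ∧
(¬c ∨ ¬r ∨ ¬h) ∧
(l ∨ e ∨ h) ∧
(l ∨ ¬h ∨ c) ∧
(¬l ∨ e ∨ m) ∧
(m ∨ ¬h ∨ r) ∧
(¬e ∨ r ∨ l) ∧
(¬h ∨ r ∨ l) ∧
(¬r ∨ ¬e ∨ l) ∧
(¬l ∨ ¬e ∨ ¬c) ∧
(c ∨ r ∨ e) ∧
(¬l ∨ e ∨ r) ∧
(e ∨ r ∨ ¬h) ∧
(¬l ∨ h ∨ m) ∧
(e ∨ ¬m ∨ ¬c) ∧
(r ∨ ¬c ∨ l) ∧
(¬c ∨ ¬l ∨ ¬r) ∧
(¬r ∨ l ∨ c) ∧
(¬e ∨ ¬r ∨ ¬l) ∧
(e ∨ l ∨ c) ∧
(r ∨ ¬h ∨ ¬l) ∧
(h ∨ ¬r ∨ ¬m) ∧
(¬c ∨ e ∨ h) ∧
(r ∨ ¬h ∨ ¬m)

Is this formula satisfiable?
No

No, the formula is not satisfiable.

No assignment of truth values to the variables can make all 36 clauses true simultaneously.

The formula is UNSAT (unsatisfiable).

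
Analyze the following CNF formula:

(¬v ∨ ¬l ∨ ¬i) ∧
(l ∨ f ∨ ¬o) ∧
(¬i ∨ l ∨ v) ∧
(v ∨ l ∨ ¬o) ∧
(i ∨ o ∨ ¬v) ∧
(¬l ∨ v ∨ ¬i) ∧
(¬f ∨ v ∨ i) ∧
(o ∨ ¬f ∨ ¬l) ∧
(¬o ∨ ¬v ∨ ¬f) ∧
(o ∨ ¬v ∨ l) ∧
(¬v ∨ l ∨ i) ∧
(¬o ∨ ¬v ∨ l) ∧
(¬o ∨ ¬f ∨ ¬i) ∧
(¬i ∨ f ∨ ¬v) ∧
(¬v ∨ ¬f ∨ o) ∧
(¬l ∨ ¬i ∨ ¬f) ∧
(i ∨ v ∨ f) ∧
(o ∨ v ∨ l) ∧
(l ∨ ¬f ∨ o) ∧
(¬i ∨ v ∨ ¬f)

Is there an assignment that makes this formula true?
Yes

Yes, the formula is satisfiable.

One satisfying assignment is: v=True, i=False, l=True, f=False, o=True

Verification: With this assignment, all 20 clauses evaluate to true.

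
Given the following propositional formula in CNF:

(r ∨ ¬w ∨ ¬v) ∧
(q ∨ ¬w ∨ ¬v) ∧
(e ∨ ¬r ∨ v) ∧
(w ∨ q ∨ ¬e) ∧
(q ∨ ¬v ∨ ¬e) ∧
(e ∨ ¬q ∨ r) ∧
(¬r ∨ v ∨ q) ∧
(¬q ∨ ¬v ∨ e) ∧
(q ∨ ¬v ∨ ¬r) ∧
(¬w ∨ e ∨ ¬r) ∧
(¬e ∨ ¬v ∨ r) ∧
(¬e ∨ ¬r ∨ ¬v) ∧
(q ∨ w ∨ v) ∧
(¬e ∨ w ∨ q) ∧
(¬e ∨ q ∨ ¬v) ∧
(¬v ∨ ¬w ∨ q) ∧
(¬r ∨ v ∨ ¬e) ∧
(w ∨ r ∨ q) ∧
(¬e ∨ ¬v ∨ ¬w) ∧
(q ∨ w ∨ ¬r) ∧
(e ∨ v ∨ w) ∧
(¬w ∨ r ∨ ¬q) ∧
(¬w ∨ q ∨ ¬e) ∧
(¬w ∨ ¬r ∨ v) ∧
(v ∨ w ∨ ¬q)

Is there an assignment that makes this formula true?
Yes

Yes, the formula is satisfiable.

One satisfying assignment is: w=True, q=False, v=False, e=False, r=False

Verification: With this assignment, all 25 clauses evaluate to true.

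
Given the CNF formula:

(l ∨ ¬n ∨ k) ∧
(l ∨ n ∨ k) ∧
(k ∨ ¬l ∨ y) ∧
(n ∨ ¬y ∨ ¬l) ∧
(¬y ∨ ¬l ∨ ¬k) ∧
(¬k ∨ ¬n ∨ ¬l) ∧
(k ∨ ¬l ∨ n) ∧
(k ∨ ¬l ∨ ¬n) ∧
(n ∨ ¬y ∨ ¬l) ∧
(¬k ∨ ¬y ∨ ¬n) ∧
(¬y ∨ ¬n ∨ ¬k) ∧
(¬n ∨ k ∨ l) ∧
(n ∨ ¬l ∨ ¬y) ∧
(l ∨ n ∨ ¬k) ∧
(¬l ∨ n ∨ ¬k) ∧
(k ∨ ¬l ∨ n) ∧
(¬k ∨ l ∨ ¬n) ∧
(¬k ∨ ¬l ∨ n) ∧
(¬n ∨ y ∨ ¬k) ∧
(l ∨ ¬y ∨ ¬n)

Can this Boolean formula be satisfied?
No

No, the formula is not satisfiable.

No assignment of truth values to the variables can make all 20 clauses true simultaneously.

The formula is UNSAT (unsatisfiable).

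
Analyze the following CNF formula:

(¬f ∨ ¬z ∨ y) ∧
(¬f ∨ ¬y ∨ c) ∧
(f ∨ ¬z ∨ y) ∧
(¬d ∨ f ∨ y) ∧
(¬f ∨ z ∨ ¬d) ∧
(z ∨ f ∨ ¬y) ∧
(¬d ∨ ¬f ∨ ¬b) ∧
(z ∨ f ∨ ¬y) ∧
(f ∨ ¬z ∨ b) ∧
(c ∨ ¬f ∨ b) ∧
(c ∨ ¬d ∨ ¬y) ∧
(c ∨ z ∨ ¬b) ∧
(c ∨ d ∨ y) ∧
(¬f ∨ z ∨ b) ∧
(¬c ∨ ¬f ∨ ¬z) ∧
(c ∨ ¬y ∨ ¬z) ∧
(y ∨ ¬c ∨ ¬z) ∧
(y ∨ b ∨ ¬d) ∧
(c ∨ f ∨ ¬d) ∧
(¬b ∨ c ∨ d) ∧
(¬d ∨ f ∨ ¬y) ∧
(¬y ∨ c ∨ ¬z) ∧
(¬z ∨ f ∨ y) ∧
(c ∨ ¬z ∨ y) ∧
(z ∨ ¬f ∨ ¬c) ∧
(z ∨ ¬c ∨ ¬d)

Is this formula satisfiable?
Yes

Yes, the formula is satisfiable.

One satisfying assignment is: b=False, z=False, y=False, f=False, c=True, d=False

Verification: With this assignment, all 26 clauses evaluate to true.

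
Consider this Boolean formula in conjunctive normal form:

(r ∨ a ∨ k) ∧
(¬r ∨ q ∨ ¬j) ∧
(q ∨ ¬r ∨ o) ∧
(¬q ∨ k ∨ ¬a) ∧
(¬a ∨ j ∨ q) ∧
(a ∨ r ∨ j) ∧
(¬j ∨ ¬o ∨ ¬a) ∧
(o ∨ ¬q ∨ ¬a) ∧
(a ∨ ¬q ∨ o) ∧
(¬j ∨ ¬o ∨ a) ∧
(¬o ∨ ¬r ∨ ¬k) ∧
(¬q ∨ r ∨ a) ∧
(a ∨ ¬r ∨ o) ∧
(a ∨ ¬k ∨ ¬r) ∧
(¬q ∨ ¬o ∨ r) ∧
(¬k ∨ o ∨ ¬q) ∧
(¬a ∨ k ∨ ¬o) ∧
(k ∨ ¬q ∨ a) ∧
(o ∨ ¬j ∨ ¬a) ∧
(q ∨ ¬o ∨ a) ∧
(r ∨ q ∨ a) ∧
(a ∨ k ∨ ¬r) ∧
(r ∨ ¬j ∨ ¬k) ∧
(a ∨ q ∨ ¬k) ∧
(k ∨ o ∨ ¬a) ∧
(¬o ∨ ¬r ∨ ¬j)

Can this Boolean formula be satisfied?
No

No, the formula is not satisfiable.

No assignment of truth values to the variables can make all 26 clauses true simultaneously.

The formula is UNSAT (unsatisfiable).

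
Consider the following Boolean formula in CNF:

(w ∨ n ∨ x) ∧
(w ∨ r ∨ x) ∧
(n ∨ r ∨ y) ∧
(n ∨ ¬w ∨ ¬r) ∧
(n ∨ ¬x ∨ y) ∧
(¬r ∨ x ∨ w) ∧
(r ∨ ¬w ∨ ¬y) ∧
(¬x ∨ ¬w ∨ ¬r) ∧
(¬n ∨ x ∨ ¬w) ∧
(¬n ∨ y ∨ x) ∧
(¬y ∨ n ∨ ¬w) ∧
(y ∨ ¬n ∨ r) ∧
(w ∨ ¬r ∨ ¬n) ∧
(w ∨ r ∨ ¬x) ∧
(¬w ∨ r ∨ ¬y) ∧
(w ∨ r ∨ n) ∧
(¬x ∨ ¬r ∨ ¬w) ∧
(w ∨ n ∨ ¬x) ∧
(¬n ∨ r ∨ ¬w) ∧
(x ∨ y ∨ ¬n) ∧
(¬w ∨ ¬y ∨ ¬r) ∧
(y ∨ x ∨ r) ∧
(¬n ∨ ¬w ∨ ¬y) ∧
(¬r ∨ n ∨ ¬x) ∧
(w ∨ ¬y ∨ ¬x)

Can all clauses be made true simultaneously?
No

No, the formula is not satisfiable.

No assignment of truth values to the variables can make all 25 clauses true simultaneously.

The formula is UNSAT (unsatisfiable).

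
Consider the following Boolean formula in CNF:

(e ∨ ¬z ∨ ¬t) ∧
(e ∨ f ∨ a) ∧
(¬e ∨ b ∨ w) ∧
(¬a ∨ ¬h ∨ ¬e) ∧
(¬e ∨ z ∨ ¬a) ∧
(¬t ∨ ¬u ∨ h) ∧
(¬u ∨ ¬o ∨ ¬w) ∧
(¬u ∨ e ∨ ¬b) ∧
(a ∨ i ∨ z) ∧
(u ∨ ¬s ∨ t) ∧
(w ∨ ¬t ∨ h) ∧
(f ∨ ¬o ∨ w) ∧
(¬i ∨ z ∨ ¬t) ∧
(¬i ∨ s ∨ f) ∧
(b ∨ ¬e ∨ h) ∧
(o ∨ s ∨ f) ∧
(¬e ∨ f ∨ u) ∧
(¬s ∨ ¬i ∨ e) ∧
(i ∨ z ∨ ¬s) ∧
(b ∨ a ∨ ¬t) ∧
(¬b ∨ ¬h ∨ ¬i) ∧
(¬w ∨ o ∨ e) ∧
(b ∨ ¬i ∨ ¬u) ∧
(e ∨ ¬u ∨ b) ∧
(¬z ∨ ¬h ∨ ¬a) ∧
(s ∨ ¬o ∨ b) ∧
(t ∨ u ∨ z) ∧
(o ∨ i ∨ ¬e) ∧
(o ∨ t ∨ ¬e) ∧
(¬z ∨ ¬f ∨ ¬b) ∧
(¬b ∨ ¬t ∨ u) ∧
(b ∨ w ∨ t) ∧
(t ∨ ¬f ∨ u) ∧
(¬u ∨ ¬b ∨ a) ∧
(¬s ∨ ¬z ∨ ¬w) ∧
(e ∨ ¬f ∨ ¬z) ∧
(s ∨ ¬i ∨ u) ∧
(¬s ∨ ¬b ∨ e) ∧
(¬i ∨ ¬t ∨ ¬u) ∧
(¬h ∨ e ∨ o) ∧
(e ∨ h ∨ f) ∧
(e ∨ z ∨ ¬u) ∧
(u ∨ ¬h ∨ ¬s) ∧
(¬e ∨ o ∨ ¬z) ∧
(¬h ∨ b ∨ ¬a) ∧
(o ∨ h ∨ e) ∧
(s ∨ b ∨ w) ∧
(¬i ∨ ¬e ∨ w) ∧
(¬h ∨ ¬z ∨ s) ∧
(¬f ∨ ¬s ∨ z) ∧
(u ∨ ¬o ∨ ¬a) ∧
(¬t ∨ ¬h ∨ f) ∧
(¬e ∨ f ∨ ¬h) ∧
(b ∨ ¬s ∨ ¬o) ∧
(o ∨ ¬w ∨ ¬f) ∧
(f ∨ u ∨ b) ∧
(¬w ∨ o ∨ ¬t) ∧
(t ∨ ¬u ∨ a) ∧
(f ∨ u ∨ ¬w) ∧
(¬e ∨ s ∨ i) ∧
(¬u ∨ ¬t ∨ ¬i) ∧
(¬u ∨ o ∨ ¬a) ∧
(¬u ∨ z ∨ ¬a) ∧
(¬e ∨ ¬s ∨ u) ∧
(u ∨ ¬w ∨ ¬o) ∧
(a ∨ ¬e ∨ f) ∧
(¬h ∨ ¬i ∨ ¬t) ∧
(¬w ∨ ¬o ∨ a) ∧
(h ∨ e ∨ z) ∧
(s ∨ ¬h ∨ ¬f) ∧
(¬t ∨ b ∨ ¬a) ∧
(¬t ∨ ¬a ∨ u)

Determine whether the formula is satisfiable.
No

No, the formula is not satisfiable.

No assignment of truth values to the variables can make all 72 clauses true simultaneously.

The formula is UNSAT (unsatisfiable).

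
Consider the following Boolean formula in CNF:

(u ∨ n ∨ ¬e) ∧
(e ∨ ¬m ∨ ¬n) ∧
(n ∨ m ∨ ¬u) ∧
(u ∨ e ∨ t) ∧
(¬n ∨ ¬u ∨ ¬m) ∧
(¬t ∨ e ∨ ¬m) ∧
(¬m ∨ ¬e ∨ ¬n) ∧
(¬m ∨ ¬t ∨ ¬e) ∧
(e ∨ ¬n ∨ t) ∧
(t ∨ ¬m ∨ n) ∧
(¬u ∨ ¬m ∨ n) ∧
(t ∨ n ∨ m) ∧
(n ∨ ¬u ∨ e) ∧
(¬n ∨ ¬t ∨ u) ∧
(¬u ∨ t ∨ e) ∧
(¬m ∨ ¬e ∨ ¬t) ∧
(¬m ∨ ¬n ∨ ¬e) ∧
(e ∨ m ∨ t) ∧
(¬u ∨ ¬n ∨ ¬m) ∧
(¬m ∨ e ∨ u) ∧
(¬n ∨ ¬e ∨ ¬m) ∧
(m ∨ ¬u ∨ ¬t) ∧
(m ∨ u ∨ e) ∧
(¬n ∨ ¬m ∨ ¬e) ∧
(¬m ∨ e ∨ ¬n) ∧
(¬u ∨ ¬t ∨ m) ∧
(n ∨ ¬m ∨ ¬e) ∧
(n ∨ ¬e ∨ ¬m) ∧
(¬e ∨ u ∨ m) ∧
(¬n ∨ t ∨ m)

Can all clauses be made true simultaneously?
No

No, the formula is not satisfiable.

No assignment of truth values to the variables can make all 30 clauses true simultaneously.

The formula is UNSAT (unsatisfiable).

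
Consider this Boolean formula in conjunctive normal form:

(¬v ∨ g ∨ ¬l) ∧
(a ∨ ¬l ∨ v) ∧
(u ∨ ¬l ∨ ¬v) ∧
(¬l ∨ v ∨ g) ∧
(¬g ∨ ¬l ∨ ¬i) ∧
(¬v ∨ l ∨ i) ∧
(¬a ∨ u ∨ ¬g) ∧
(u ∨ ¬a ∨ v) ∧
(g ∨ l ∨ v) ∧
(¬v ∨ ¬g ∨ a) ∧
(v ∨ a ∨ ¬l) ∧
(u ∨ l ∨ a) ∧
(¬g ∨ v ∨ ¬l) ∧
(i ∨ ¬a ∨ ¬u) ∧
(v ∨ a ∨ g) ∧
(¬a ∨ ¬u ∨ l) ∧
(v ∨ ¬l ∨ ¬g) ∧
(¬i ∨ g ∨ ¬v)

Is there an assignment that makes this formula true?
Yes

Yes, the formula is satisfiable.

One satisfying assignment is: a=False, v=False, g=True, i=True, l=False, u=True

Verification: With this assignment, all 18 clauses evaluate to true.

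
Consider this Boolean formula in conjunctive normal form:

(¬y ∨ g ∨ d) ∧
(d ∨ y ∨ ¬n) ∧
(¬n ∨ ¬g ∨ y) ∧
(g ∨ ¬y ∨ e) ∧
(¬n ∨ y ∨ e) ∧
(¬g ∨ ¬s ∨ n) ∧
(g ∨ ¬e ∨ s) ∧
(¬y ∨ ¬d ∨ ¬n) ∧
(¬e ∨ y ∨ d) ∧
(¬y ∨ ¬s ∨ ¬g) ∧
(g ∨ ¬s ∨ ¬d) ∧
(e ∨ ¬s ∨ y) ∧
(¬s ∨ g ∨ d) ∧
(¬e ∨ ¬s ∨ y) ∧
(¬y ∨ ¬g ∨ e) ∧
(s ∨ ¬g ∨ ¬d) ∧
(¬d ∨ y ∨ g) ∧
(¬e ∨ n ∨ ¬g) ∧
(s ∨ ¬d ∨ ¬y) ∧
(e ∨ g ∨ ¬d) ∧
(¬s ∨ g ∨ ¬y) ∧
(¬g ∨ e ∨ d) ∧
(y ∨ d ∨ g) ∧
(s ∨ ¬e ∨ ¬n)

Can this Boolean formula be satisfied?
No

No, the formula is not satisfiable.

No assignment of truth values to the variables can make all 24 clauses true simultaneously.

The formula is UNSAT (unsatisfiable).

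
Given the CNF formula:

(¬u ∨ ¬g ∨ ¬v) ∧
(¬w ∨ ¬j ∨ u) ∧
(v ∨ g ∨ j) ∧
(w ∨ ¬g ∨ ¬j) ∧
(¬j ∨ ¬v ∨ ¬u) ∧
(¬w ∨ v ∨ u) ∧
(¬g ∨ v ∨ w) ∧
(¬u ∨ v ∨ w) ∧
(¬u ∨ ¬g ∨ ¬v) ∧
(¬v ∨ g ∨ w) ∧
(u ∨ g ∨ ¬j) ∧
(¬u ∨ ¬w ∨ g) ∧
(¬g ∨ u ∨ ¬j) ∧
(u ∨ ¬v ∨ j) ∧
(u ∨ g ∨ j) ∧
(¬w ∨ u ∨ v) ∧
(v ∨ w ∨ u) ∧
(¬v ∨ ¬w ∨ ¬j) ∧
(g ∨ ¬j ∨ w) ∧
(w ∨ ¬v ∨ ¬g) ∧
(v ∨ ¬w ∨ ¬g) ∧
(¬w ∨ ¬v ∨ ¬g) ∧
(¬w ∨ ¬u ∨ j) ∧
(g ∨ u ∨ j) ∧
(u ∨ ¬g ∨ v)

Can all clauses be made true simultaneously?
No

No, the formula is not satisfiable.

No assignment of truth values to the variables can make all 25 clauses true simultaneously.

The formula is UNSAT (unsatisfiable).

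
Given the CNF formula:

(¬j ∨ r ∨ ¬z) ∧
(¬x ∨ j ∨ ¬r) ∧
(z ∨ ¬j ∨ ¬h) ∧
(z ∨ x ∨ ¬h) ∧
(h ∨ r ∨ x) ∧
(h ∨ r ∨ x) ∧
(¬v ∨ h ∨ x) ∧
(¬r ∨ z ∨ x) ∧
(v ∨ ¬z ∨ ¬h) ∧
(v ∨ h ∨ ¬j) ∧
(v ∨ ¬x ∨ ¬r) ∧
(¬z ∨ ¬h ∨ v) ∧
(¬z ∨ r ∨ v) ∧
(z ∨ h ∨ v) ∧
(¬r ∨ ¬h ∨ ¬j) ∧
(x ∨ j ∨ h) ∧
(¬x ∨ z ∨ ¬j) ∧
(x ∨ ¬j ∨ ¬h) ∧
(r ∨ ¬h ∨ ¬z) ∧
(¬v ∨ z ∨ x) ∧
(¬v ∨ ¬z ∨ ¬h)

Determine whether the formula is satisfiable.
Yes

Yes, the formula is satisfiable.

One satisfying assignment is: z=True, h=False, r=True, x=True, j=True, v=True

Verification: With this assignment, all 21 clauses evaluate to true.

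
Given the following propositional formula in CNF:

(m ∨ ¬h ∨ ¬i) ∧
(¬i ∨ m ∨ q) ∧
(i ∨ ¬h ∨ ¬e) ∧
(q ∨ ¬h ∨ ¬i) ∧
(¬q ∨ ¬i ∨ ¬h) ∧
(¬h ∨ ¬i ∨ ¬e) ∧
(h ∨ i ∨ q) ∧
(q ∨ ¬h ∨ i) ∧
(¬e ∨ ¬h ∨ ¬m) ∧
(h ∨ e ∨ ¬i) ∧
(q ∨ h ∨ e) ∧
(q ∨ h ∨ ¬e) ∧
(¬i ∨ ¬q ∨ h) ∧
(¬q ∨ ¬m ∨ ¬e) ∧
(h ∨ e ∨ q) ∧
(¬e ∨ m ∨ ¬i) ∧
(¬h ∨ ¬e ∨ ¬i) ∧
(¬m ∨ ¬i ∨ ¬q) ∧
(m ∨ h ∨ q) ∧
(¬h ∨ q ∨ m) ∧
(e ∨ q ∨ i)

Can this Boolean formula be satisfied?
Yes

Yes, the formula is satisfiable.

One satisfying assignment is: m=False, h=False, e=False, i=False, q=True

Verification: With this assignment, all 21 clauses evaluate to true.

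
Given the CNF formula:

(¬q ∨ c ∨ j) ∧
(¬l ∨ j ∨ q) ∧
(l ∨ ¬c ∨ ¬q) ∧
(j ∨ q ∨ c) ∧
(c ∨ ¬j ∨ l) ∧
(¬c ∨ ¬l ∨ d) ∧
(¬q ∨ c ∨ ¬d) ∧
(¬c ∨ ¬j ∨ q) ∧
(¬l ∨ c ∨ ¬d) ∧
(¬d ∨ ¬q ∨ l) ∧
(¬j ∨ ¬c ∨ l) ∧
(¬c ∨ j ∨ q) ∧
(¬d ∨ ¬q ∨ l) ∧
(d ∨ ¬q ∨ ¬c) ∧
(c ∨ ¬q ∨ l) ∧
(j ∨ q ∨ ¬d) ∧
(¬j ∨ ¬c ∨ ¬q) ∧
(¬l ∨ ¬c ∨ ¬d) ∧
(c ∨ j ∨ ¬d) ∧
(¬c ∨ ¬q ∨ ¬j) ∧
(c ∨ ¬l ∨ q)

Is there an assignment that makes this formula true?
Yes

Yes, the formula is satisfiable.

One satisfying assignment is: c=False, l=True, j=True, d=False, q=True

Verification: With this assignment, all 21 clauses evaluate to true.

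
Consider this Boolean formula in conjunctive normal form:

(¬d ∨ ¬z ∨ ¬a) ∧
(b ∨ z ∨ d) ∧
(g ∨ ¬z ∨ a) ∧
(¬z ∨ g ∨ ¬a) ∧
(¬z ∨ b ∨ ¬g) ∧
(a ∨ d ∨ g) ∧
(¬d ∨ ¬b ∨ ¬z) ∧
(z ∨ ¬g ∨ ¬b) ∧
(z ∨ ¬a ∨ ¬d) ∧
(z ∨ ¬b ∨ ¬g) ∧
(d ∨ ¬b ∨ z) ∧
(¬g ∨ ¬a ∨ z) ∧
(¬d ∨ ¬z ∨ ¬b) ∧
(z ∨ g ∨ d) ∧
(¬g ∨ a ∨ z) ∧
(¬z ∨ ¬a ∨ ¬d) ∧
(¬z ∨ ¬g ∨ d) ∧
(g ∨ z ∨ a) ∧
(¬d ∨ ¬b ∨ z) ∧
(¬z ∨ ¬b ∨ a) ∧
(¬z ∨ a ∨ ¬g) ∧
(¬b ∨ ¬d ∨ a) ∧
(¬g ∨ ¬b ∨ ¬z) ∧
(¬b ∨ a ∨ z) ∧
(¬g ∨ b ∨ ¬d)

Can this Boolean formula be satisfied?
No

No, the formula is not satisfiable.

No assignment of truth values to the variables can make all 25 clauses true simultaneously.

The formula is UNSAT (unsatisfiable).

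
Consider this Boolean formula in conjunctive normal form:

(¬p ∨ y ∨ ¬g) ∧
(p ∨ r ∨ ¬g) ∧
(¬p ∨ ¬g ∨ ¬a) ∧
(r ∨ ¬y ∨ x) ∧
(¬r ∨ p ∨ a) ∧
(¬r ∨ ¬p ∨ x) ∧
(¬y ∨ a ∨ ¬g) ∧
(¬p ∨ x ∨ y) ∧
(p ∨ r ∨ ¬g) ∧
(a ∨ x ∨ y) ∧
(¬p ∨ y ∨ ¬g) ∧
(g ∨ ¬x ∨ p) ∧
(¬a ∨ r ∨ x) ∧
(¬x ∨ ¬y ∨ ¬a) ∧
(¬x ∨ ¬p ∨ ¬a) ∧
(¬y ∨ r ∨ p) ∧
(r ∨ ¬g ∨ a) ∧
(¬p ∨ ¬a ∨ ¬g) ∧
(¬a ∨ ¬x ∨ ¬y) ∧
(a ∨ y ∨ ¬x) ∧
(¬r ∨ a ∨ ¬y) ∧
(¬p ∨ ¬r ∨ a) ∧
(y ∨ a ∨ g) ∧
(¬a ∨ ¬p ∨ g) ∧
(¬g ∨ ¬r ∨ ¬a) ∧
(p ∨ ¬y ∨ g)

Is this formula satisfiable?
Yes

Yes, the formula is satisfiable.

One satisfying assignment is: r=False, g=False, p=True, y=True, a=False, x=True

Verification: With this assignment, all 26 clauses evaluate to true.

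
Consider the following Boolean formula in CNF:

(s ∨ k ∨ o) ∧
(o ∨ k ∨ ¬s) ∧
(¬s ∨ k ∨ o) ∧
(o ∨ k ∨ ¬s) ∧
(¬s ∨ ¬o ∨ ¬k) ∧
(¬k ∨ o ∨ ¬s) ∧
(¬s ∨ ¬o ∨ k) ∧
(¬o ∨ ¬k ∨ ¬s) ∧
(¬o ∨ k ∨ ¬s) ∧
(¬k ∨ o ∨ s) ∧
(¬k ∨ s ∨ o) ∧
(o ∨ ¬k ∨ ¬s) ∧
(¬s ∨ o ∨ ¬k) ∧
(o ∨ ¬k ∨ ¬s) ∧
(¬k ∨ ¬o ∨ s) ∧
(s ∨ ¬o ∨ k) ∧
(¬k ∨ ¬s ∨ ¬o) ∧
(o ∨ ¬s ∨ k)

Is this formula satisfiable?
No

No, the formula is not satisfiable.

No assignment of truth values to the variables can make all 18 clauses true simultaneously.

The formula is UNSAT (unsatisfiable).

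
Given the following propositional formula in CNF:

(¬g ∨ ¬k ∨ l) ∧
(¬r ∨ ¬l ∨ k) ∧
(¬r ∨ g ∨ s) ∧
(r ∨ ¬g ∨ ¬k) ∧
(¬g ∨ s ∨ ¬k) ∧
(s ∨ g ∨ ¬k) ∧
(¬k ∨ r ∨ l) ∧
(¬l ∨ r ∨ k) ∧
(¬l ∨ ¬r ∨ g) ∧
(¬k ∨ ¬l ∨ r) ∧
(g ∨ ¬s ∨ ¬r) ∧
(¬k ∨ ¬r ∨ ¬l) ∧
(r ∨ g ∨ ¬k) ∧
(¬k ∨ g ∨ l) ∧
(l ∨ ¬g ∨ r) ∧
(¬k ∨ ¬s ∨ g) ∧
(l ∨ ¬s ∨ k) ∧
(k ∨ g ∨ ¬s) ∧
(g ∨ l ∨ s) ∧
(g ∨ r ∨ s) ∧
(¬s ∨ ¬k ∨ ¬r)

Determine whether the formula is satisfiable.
Yes

Yes, the formula is satisfiable.

One satisfying assignment is: s=False, r=True, g=True, l=False, k=False

Verification: With this assignment, all 21 clauses evaluate to true.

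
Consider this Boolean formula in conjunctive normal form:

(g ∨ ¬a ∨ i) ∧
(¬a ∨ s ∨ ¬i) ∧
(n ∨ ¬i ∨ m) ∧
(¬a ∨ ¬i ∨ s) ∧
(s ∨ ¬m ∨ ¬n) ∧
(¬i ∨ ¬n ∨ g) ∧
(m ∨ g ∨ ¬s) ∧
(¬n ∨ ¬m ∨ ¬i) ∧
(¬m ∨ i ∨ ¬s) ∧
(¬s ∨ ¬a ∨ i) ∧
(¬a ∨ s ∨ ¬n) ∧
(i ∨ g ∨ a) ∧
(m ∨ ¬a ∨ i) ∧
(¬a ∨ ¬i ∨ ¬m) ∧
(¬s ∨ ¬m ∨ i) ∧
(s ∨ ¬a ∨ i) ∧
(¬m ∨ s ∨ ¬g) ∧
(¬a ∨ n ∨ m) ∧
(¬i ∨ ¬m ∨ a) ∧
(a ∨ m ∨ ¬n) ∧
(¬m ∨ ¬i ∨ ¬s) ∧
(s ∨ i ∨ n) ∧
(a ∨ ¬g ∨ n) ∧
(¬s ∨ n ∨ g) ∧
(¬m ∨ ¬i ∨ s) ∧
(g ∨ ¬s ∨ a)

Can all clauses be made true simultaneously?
Yes

Yes, the formula is satisfiable.

One satisfying assignment is: a=True, n=True, g=True, i=True, m=False, s=True

Verification: With this assignment, all 26 clauses evaluate to true.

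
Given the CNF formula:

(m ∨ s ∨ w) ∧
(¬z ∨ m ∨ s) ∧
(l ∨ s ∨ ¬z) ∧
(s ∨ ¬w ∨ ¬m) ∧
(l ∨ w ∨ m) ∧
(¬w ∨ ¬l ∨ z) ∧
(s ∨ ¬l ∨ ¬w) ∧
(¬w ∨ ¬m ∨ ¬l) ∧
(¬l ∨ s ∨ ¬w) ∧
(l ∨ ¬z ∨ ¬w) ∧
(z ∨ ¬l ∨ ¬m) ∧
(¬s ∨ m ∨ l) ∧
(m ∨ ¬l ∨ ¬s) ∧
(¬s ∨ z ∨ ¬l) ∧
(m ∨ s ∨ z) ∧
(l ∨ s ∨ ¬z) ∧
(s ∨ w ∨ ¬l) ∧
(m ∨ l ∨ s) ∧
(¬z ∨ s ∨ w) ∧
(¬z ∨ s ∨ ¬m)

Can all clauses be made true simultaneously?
Yes

Yes, the formula is satisfiable.

One satisfying assignment is: w=False, s=False, l=False, m=True, z=False

Verification: With this assignment, all 20 clauses evaluate to true.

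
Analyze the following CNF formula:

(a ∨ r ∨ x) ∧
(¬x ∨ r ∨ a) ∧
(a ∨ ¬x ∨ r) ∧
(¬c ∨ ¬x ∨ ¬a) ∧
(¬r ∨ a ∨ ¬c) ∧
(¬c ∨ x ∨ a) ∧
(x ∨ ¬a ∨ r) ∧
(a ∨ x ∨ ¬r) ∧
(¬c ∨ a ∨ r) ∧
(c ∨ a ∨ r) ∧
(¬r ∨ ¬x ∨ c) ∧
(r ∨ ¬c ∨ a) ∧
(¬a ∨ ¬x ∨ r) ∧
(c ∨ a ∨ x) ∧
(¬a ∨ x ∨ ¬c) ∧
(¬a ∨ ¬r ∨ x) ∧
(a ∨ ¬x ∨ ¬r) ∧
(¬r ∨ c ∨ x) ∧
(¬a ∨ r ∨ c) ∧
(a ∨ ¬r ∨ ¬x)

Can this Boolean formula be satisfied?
No

No, the formula is not satisfiable.

No assignment of truth values to the variables can make all 20 clauses true simultaneously.

The formula is UNSAT (unsatisfiable).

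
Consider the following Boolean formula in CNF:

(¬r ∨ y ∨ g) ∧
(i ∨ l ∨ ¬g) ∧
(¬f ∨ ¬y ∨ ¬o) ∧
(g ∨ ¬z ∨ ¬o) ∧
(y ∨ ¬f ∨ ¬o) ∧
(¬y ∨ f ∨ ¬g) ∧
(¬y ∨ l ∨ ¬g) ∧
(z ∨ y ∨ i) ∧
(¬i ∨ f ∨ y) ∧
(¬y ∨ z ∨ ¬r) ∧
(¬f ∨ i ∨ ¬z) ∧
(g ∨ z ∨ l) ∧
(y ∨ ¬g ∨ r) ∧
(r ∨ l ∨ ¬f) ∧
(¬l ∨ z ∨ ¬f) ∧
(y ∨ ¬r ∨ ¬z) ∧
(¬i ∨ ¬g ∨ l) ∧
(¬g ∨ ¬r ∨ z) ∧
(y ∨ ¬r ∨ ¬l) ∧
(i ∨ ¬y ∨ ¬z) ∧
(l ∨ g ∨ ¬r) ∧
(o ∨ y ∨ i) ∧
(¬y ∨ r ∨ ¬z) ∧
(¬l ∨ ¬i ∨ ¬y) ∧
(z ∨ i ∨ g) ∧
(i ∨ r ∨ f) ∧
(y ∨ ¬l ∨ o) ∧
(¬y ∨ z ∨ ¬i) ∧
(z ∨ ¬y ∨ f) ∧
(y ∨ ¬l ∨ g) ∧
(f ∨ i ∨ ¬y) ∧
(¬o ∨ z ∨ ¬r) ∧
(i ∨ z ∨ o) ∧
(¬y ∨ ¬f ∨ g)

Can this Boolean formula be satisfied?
No

No, the formula is not satisfiable.

No assignment of truth values to the variables can make all 34 clauses true simultaneously.

The formula is UNSAT (unsatisfiable).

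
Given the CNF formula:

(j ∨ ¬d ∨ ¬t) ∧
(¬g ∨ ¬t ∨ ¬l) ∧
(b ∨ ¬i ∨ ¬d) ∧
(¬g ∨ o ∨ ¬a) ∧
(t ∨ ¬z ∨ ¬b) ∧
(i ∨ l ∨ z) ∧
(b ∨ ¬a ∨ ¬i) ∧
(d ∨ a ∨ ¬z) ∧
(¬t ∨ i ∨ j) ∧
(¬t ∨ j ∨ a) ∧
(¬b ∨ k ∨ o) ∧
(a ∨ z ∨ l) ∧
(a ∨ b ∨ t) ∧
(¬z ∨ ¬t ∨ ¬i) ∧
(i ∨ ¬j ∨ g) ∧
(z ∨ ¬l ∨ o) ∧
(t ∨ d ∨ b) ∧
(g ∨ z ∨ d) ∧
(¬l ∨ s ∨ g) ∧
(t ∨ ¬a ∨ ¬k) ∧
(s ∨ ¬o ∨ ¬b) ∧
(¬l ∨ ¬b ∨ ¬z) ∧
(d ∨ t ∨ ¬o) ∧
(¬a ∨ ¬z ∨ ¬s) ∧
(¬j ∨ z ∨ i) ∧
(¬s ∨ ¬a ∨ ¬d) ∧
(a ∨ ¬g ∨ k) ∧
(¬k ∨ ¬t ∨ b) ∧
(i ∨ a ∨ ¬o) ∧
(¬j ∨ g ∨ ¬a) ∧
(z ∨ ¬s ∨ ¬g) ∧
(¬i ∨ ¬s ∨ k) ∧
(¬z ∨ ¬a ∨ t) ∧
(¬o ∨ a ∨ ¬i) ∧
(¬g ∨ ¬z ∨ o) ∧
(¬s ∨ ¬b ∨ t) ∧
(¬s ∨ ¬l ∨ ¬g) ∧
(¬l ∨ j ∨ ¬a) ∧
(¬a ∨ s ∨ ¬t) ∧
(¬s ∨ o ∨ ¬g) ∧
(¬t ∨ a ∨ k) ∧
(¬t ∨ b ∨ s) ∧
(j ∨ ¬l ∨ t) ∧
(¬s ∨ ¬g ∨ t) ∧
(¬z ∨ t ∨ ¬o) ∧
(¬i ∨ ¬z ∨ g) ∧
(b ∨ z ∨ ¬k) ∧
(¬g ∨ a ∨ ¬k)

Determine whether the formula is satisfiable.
No

No, the formula is not satisfiable.

No assignment of truth values to the variables can make all 48 clauses true simultaneously.

The formula is UNSAT (unsatisfiable).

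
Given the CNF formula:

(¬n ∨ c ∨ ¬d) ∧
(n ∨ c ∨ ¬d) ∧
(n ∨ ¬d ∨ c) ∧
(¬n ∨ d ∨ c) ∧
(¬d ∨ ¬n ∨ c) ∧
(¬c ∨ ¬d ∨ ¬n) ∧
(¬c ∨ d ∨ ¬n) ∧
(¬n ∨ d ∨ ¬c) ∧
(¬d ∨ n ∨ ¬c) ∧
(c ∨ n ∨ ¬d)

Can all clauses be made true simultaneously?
Yes

Yes, the formula is satisfiable.

One satisfying assignment is: d=False, n=False, c=False

Verification: With this assignment, all 10 clauses evaluate to true.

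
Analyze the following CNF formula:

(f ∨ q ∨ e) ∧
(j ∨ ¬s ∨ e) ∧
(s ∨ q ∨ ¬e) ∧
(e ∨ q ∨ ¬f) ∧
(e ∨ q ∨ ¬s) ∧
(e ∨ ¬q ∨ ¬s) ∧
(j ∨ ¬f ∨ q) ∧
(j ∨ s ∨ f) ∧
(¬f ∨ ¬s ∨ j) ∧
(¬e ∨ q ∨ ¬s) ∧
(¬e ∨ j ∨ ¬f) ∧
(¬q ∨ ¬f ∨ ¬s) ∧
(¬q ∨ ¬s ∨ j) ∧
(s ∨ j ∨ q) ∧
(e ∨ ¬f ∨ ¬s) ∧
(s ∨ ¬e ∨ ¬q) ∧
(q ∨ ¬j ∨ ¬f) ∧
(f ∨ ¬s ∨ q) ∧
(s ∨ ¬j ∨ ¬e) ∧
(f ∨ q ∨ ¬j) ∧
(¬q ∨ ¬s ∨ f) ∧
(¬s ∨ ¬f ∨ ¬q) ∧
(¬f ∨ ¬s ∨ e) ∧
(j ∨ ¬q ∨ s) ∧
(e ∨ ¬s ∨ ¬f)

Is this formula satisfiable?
Yes

Yes, the formula is satisfiable.

One satisfying assignment is: q=True, f=False, s=False, e=False, j=True

Verification: With this assignment, all 25 clauses evaluate to true.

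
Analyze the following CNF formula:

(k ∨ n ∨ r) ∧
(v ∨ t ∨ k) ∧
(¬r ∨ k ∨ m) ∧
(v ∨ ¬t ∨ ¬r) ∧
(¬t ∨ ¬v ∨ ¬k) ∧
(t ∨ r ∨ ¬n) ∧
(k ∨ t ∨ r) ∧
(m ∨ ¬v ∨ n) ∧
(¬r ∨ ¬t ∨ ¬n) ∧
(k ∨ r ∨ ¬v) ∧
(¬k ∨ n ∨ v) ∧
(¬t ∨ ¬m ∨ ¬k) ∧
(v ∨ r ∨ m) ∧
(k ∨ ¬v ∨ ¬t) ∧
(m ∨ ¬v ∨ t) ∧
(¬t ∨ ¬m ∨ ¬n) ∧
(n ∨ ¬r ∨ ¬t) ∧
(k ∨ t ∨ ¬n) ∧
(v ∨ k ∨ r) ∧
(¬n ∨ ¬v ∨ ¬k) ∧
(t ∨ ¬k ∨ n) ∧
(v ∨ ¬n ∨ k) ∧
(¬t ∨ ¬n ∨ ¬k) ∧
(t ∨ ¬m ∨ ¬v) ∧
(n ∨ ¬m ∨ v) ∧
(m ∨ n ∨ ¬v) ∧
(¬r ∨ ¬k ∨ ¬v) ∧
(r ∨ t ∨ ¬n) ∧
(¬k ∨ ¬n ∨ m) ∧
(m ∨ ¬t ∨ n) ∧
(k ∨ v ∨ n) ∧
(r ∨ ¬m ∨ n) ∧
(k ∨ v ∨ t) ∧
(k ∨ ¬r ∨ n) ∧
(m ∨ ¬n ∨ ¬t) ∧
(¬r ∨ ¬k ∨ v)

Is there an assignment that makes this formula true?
No

No, the formula is not satisfiable.

No assignment of truth values to the variables can make all 36 clauses true simultaneously.

The formula is UNSAT (unsatisfiable).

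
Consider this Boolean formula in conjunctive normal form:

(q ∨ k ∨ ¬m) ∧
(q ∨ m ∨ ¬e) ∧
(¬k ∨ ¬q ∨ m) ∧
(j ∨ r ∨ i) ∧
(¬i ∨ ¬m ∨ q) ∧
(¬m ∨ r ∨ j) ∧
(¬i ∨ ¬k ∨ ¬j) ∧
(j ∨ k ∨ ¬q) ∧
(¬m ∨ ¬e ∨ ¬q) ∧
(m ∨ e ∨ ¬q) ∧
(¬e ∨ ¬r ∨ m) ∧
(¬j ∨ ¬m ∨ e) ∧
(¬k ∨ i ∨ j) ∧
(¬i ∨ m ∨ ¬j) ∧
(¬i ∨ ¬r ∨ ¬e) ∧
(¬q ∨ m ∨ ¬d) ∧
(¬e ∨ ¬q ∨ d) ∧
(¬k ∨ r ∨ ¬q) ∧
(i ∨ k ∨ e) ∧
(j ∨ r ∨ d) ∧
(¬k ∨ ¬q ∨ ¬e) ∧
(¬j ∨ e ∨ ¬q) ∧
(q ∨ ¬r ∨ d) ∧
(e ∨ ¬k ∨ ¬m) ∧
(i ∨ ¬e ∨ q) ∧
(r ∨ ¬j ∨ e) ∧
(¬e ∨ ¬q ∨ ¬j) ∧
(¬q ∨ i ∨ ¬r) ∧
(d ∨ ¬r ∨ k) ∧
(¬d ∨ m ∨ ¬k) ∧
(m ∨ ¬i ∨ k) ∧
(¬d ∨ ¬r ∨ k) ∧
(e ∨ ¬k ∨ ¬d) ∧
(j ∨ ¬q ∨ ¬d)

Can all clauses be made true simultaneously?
No

No, the formula is not satisfiable.

No assignment of truth values to the variables can make all 34 clauses true simultaneously.

The formula is UNSAT (unsatisfiable).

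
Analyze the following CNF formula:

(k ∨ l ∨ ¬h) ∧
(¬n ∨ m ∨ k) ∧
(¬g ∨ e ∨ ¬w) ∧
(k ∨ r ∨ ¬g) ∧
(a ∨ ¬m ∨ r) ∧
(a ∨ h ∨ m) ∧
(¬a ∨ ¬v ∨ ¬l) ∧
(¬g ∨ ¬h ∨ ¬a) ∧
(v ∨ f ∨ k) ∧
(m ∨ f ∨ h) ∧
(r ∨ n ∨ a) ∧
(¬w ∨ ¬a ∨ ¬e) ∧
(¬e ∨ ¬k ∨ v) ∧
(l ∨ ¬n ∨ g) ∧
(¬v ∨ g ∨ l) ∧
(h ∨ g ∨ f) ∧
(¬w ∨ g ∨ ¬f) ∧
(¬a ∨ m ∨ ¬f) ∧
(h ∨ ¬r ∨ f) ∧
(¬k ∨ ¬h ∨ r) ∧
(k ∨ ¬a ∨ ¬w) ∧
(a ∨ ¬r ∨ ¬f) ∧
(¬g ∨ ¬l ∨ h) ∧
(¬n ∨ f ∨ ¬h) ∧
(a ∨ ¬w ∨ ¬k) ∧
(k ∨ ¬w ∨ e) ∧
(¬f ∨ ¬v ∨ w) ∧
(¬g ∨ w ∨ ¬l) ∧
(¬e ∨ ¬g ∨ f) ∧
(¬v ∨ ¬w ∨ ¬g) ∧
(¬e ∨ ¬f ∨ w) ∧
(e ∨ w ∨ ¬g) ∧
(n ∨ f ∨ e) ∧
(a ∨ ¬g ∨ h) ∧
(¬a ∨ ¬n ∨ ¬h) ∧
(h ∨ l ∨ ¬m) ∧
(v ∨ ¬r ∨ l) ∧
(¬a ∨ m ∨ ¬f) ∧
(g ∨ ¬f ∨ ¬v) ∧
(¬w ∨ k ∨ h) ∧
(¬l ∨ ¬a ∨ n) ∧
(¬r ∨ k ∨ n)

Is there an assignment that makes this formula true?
Yes

Yes, the formula is satisfiable.

One satisfying assignment is: e=True, g=False, m=False, v=True, f=False, r=True, n=False, w=False, h=True, l=True, a=False, k=True

Verification: With this assignment, all 42 clauses evaluate to true.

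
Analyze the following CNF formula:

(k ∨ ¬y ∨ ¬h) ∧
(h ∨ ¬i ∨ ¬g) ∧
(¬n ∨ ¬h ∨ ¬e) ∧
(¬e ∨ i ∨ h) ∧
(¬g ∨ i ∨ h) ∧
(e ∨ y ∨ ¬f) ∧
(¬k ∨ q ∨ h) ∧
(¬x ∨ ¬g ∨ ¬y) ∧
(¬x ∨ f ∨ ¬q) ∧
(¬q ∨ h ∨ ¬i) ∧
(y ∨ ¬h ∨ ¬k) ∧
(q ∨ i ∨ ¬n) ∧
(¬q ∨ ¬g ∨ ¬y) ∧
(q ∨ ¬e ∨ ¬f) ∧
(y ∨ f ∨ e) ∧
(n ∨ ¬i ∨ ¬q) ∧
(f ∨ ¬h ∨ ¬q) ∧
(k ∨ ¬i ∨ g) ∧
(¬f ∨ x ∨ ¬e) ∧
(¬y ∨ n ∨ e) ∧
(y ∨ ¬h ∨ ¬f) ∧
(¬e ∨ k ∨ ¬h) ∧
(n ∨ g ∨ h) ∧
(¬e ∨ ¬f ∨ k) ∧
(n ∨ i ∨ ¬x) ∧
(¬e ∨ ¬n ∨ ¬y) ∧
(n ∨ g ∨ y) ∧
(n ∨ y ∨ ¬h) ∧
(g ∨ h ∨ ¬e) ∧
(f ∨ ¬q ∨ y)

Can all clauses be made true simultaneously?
Yes

Yes, the formula is satisfiable.

One satisfying assignment is: k=True, q=False, g=False, x=False, e=False, y=True, n=True, i=True, h=True, f=False

Verification: With this assignment, all 30 clauses evaluate to true.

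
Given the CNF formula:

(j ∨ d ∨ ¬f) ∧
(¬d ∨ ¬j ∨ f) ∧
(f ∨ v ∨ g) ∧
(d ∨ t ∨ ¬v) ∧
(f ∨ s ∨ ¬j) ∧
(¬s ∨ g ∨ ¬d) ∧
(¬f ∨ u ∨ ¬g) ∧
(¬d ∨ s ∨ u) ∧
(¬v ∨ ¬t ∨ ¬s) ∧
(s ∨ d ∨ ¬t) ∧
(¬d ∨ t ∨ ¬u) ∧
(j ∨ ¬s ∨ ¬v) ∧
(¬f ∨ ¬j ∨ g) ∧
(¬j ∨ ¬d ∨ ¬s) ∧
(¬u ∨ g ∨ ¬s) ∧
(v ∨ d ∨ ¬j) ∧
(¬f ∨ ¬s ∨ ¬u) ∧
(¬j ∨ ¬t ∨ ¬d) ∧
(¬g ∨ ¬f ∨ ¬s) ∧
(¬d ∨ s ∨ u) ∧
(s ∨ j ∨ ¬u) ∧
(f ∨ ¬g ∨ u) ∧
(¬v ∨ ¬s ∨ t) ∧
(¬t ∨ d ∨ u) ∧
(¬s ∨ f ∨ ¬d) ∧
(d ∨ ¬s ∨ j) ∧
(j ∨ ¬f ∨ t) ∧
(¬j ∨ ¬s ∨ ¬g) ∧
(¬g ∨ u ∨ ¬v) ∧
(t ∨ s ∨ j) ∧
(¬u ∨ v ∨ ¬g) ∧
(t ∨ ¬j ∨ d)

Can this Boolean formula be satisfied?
No

No, the formula is not satisfiable.

No assignment of truth values to the variables can make all 32 clauses true simultaneously.

The formula is UNSAT (unsatisfiable).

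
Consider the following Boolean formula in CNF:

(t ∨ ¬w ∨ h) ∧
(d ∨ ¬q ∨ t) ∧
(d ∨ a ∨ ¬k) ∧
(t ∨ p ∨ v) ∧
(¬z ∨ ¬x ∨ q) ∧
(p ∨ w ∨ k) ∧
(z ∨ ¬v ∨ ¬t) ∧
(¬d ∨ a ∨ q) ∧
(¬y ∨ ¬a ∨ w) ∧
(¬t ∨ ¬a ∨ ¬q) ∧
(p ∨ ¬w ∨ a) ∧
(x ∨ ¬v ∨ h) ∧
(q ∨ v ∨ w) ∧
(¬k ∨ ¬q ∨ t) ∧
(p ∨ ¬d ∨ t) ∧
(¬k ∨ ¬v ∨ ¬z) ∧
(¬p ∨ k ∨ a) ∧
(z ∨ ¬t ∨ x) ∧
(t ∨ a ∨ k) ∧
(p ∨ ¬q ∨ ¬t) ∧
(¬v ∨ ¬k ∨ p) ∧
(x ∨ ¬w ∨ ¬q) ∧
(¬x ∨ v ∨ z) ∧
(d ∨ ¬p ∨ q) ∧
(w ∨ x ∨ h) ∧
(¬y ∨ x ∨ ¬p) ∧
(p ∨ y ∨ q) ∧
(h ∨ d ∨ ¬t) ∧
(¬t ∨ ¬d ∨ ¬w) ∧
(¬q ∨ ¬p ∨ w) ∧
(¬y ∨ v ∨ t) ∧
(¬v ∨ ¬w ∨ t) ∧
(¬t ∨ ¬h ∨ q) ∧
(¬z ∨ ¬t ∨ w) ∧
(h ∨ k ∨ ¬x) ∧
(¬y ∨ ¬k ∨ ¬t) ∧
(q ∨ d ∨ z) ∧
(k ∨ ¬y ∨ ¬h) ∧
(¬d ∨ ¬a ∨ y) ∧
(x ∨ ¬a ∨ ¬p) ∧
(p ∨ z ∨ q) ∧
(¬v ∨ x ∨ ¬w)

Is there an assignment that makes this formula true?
No

No, the formula is not satisfiable.

No assignment of truth values to the variables can make all 42 clauses true simultaneously.

The formula is UNSAT (unsatisfiable).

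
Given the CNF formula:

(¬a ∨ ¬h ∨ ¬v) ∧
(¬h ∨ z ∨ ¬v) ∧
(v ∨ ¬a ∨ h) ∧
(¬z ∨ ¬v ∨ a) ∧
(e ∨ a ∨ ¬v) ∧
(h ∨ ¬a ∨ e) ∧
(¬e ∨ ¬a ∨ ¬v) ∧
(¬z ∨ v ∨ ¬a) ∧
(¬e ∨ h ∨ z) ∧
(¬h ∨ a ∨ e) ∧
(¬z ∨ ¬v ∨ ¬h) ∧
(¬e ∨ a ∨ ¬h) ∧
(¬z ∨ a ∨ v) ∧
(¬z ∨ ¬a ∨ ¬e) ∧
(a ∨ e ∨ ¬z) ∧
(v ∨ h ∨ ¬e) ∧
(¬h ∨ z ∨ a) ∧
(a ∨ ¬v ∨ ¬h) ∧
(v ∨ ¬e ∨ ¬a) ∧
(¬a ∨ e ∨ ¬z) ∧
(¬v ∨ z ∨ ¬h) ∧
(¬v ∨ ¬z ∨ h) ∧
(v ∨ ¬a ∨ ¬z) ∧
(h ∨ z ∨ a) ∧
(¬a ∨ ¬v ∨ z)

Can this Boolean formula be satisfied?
Yes

Yes, the formula is satisfiable.

One satisfying assignment is: e=False, a=True, v=False, h=True, z=False

Verification: With this assignment, all 25 clauses evaluate to true.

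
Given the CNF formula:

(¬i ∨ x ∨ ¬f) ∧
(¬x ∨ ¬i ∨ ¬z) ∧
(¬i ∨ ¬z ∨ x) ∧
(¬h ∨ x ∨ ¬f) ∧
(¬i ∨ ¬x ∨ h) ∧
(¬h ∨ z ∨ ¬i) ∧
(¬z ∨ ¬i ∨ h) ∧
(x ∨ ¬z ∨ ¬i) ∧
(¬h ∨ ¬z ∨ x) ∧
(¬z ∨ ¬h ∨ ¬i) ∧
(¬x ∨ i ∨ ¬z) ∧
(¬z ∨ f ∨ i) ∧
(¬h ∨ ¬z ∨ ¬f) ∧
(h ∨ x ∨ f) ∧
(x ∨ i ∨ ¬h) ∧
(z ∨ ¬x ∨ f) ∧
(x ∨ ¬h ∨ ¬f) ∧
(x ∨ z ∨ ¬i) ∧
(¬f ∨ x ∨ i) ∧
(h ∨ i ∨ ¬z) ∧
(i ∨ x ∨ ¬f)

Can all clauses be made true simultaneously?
Yes

Yes, the formula is satisfiable.

One satisfying assignment is: f=True, i=False, x=True, z=False, h=False

Verification: With this assignment, all 21 clauses evaluate to true.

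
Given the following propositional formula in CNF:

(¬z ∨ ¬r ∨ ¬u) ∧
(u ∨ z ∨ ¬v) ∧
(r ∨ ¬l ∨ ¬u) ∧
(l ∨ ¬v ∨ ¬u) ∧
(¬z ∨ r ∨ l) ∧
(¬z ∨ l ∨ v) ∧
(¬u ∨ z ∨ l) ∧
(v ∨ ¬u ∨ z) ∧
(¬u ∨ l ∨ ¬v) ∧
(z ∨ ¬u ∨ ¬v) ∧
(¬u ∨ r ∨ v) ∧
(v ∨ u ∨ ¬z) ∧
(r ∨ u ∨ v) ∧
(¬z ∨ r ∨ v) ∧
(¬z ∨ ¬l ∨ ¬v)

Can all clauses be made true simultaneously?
Yes

Yes, the formula is satisfiable.

One satisfying assignment is: v=False, r=True, u=False, z=False, l=False

Verification: With this assignment, all 15 clauses evaluate to true.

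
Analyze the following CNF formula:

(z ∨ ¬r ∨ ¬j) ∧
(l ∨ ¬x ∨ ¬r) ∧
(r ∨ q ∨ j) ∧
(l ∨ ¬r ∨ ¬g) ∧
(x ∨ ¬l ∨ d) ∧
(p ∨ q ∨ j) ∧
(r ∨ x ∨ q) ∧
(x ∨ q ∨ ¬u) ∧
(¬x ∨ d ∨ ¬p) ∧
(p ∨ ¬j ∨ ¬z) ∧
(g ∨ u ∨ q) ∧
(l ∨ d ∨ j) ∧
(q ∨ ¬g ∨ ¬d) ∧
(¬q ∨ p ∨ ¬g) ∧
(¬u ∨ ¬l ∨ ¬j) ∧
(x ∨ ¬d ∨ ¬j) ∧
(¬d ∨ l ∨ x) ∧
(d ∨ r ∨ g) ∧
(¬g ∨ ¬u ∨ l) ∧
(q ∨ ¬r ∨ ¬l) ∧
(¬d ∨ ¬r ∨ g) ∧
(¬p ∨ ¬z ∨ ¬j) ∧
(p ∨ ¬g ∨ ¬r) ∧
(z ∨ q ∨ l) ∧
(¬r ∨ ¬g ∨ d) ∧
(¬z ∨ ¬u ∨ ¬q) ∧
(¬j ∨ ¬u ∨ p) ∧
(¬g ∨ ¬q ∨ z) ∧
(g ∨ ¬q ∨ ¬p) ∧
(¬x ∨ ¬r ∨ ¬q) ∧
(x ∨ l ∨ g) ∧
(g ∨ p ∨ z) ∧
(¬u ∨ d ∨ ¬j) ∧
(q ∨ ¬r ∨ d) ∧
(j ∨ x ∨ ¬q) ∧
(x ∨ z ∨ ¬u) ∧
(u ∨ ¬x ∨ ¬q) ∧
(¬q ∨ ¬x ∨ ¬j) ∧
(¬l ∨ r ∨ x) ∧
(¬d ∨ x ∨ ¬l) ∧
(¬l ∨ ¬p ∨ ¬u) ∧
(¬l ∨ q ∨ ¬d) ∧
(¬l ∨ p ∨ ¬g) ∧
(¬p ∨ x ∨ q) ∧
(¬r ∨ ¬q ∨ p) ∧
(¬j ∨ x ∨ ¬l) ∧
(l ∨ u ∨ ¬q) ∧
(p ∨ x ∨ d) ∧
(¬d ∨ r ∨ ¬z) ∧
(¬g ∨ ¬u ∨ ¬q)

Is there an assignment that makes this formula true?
No

No, the formula is not satisfiable.

No assignment of truth values to the variables can make all 50 clauses true simultaneously.

The formula is UNSAT (unsatisfiable).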